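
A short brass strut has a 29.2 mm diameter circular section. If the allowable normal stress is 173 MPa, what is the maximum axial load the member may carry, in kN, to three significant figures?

A = 669.7 mm².
P_max = σ_allow · A = 173 · 669.7 = 115900 N = 115.9 kN.

116 kN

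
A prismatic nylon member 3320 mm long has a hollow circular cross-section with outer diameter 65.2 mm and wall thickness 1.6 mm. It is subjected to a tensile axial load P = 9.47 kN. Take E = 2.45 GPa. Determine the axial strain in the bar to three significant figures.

0.0121

A = 319.7 mm².
σ = N/A = 29.62 MPa; ε = σ/E = 29.62/2450 = 1.209e-02.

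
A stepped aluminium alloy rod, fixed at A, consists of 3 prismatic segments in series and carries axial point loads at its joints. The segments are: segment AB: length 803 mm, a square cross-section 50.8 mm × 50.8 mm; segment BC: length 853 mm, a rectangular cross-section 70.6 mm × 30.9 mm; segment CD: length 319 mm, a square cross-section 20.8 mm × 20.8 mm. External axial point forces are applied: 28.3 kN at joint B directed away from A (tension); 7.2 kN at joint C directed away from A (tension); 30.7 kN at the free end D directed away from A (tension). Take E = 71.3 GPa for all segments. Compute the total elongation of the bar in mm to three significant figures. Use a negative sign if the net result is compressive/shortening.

Internal axial forces (sectioning from the free end, tension +): N_CD = 30.7 kN, N_BC = 37.9 kN, N_AB = 66.2 kN.
A_AB = 2581 mm².
A_BC = 2182 mm².
A_CD = 432.6 mm².
δ_AB = 66200·803/(2581·71300) = 0.2889 mm
δ_BC = 37900·853/(2182·71300) = 0.2078 mm
δ_CD = 30700·319/(432.6·71300) = 0.3175 mm
δ = Σδ_i = 0.8142 mm.

0.814 mm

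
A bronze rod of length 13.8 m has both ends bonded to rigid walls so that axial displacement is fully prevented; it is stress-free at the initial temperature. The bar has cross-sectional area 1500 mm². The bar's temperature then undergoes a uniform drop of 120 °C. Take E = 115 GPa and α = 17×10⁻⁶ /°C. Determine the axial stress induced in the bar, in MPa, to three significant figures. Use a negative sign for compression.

235 MPa

Free thermal expansion αLΔT = 17e-6 · 13800 · -120 = -28.15 mm.
The walls impose strain ε = −(-28.15)/13800 = 2.0400e-03; σ = Eε = 115000 · 2.0400e-03 = 234.6 MPa.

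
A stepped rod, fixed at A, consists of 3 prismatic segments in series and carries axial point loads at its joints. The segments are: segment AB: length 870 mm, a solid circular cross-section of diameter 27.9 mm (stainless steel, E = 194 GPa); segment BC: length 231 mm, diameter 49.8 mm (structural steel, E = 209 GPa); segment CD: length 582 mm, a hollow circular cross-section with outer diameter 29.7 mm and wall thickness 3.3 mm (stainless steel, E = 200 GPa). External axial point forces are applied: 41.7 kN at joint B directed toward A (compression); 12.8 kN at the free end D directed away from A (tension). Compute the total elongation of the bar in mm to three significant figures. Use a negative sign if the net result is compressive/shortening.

Internal axial forces (sectioning from the free end, tension +): N_CD = 12.8 kN, N_BC = 12.8 kN, N_AB = -28.9 kN.
A_AB = 611.4 mm².
A_BC = 1948 mm².
A_CD = 273.7 mm².
δ_AB = -28900·870/(611.4·194000) = -0.212 mm
δ_BC = 12800·231/(1948·209000) = 0.007263 mm
δ_CD = 12800·582/(273.7·200000) = 0.1361 mm
δ = Σδ_i = -0.06863 mm.

-0.0686 mm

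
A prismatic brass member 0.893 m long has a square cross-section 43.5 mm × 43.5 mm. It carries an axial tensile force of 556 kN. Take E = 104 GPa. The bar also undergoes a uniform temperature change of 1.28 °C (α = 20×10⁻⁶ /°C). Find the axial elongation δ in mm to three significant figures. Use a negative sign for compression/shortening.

2.55 mm

A = 1892 mm².
δ_mech = NL/(AE) = 556000·893/(1892·104000) = 2.523 mm.
δ_thermal = αLΔT = 20e-6·893·1.28 = 0.02286 mm.
δ = δ_mech + δ_thermal = 2.546 mm.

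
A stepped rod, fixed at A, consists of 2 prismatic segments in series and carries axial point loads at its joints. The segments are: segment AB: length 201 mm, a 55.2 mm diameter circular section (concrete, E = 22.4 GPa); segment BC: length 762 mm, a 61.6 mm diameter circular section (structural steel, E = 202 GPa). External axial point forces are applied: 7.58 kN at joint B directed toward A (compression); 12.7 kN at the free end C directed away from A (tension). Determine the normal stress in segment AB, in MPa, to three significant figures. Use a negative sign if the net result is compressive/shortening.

Internal axial forces (sectioning from the free end, tension +): N_BC = 12.7 kN, N_AB = 5.12 kN.
A_AB = 2393 mm².
σ_AB = N_AB/A_AB = 5120/2393 = 2.139 MPa.

2.14 MPa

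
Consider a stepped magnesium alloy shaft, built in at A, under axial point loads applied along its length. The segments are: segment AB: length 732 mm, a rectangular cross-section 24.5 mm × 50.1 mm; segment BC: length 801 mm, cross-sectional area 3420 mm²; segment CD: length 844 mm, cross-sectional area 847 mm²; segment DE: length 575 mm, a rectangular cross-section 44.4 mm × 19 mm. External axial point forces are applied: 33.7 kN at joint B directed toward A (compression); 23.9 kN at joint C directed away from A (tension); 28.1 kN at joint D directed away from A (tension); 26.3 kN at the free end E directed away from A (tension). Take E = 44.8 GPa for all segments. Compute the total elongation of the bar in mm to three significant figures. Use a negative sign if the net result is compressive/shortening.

2.61 mm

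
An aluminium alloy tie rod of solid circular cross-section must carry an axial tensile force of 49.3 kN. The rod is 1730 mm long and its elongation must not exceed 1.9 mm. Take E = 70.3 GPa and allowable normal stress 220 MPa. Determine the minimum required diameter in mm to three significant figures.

28.5 mm

Required area A ≥ P/σ_allow = 49300/220 = 224.1 mm².
For a solid circular section, d ≥ √(4A/π) = 16.89 mm.
Elongation limit: A ≥ PL/(Eδ_allow) = 49300·1730/(70300·1.9) = 638.5 mm² ⇒ d ≥ 28.51 mm.
The elongation limit governs.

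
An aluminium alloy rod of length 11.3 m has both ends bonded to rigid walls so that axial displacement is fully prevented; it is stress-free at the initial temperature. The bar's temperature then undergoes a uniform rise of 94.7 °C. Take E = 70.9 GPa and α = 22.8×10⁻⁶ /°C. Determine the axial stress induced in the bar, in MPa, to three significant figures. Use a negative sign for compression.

Free thermal expansion αLΔT = 22.8e-6 · 11300 · 94.7 = 24.4 mm.
The walls impose strain ε = −(24.4)/11300 = -2.1592e-03; σ = Eε = 70900 · -2.1592e-03 = -153.1 MPa.

-153 MPa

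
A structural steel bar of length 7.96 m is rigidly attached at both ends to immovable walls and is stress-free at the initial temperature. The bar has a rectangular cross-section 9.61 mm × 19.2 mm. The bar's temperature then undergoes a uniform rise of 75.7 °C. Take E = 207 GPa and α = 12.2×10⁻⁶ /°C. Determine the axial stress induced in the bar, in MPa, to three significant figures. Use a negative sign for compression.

Free thermal expansion αLΔT = 12.2e-6 · 7960 · 75.7 = 7.351 mm.
The walls impose strain ε = −(7.351)/7960 = -9.2354e-04; σ = Eε = 207000 · -9.2354e-04 = -191.2 MPa.

-191 MPa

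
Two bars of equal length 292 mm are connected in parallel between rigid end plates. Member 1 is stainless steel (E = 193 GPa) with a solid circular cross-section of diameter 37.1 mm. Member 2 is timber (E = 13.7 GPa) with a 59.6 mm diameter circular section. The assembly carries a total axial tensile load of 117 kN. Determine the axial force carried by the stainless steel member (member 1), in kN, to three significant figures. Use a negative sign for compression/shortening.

98.9 kN

A_1 = 1081 mm².
A_2 = 2790 mm².
Equal strain + equilibrium ⇒ each member carries load in proportion to AE: A₁E₁ = 208600000 N, A₂E₂ = 38220000 N, ΣAE = 246900000 N.
F₁ = P·A₁E₁/ΣAE = 117000·208600000/246900000 = 98880 N.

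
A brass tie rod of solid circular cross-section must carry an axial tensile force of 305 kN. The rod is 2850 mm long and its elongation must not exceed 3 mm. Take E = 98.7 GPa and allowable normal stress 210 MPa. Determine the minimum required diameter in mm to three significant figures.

61.1 mm

Required area A ≥ P/σ_allow = 305000/210 = 1452 mm².
For a solid circular section, d ≥ √(4A/π) = 43 mm.
Elongation limit: A ≥ PL/(Eδ_allow) = 305000·2850/(98700·3) = 2936 mm² ⇒ d ≥ 61.14 mm.
The elongation limit governs.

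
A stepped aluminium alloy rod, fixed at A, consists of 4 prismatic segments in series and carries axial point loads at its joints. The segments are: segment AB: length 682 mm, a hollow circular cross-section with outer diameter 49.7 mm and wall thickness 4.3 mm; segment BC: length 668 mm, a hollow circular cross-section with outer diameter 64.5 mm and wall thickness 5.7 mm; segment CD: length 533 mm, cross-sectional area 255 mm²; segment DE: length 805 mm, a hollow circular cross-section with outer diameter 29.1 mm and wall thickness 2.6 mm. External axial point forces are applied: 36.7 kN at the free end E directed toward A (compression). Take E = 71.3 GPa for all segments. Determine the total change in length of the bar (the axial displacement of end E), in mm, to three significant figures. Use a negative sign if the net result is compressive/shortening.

-3.89 mm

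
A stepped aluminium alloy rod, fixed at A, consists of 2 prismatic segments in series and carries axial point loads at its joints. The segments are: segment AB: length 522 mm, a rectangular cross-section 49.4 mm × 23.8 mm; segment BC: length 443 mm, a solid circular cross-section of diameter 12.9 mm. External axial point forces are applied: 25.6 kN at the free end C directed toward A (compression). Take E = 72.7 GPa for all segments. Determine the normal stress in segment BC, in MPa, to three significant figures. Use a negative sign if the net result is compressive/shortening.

-196 MPa

Internal axial forces (sectioning from the free end, tension +): N_BC = -25.6 kN, N_AB = -25.6 kN.
A_BC = 130.7 mm².
σ_BC = N_BC/A_BC = -25600/130.7 = -195.9 MPa.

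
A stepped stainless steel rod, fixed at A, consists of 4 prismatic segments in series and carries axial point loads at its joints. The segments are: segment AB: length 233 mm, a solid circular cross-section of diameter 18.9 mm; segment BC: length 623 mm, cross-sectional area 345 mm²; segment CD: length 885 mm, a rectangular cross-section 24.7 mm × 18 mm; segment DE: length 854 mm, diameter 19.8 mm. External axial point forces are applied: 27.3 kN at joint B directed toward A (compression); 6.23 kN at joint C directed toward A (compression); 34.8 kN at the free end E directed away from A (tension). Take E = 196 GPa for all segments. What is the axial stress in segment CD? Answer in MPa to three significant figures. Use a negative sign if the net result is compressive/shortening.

Internal axial forces (sectioning from the free end, tension +): N_DE = 34.8 kN, N_CD = 34.8 kN, N_BC = 28.57 kN, N_AB = 1.27 kN.
A_CD = 444.6 mm².
σ_CD = N_CD/A_CD = 34800/444.6 = 78.27 MPa.

78.3 MPa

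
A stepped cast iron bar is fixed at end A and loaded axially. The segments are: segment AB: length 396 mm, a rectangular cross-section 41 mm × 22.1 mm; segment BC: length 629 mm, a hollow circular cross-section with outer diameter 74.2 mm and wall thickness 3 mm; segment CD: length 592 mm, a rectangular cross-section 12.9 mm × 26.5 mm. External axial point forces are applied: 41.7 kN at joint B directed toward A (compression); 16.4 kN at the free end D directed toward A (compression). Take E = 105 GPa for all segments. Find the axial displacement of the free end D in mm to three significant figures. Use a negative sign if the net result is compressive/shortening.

-0.659 mm

Internal axial forces (sectioning from the free end, tension +): N_CD = -16.4 kN, N_BC = -16.4 kN, N_AB = -58.1 kN.
A_AB = 906.1 mm².
A_BC = 671 mm².
A_CD = 341.9 mm².
δ_AB = -58100·396/(906.1·105000) = -0.2418 mm
δ_BC = -16400·629/(671·105000) = -0.1464 mm
δ_CD = -16400·592/(341.9·105000) = -0.2705 mm
δ = Σδ_i = -0.6587 mm.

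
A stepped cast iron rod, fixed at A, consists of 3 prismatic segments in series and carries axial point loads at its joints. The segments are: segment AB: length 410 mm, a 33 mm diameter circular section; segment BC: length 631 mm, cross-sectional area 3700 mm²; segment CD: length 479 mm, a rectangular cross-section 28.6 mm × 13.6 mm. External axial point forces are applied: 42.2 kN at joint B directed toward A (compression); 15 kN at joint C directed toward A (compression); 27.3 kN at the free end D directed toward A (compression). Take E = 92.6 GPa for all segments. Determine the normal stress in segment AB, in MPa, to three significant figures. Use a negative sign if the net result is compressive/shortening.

Internal axial forces (sectioning from the free end, tension +): N_CD = -27.3 kN, N_BC = -42.3 kN, N_AB = -84.5 kN.
A_AB = 855.3 mm².
σ_AB = N_AB/A_AB = -84500/855.3 = -98.8 MPa.

-98.8 MPa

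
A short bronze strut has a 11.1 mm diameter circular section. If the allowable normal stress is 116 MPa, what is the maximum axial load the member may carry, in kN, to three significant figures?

11.2 kN

A = 96.77 mm².
P_max = σ_allow · A = 116 · 96.77 = 11230 N = 11.23 kN.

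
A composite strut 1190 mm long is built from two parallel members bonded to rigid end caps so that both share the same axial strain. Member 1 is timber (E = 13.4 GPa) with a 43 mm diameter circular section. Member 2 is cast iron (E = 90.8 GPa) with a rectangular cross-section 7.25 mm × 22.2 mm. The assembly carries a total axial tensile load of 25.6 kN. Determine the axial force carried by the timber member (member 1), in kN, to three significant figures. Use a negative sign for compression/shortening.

14.6 kN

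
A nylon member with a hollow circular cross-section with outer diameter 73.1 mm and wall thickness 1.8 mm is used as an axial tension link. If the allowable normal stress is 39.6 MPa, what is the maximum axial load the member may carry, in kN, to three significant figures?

A = 403.2 mm².
P_max = σ_allow · A = 39.6 · 403.2 = 15970 N = 15.97 kN.

16.0 kN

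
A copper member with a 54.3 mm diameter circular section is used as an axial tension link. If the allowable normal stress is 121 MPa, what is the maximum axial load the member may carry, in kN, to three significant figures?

280 kN

A = 2316 mm².
P_max = σ_allow · A = 121 · 2316 = 280200 N = 280.2 kN.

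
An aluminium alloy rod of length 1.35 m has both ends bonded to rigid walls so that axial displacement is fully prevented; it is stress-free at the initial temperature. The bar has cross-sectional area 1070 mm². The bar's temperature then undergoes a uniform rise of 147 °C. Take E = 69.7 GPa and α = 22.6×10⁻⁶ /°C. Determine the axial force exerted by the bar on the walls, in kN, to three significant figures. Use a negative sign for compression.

Free thermal expansion αLΔT = 22.6e-6 · 1350 · 147 = 4.485 mm.
The walls impose strain ε = −(4.485)/1350 = -3.3222e-03; σ = Eε = 69700 · -3.3222e-03 = -231.6 MPa.
Wall reaction R = σ·A = -231.6·1070 = -247800 N = -247.8 kN.

-248 kN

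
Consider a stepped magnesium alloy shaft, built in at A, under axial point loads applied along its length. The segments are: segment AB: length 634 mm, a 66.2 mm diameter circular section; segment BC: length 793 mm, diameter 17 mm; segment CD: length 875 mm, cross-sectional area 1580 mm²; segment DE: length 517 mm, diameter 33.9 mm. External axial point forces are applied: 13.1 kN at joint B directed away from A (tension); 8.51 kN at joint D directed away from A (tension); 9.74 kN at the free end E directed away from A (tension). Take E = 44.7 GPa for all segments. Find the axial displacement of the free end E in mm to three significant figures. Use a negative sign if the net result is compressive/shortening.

1.91 mm

Internal axial forces (sectioning from the free end, tension +): N_DE = 9.74 kN, N_CD = 18.25 kN, N_BC = 18.25 kN, N_AB = 31.35 kN.
A_AB = 3442 mm².
A_BC = 227 mm².
A_DE = 902.6 mm².
δ_AB = 31350·634/(3442·44700) = 0.1292 mm
δ_BC = 18250·793/(227·44700) = 1.426 mm
δ_CD = 18250·875/(1580·44700) = 0.2261 mm
δ_DE = 9740·517/(902.6·44700) = 0.1248 mm
δ = Σδ_i = 1.906 mm.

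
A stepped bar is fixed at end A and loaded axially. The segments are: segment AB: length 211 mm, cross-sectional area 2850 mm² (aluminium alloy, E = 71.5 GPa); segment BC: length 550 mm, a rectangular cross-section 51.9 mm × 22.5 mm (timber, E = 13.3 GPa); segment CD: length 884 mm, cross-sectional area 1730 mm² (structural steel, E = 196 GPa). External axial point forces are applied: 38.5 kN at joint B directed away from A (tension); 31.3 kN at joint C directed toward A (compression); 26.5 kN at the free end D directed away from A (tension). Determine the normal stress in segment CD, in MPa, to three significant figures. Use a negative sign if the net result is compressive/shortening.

15.3 MPa

Internal axial forces (sectioning from the free end, tension +): N_CD = 26.5 kN, N_BC = -4.8 kN, N_AB = 33.7 kN.
σ_CD = N_CD/A_CD = 26500/1730 = 15.32 MPa.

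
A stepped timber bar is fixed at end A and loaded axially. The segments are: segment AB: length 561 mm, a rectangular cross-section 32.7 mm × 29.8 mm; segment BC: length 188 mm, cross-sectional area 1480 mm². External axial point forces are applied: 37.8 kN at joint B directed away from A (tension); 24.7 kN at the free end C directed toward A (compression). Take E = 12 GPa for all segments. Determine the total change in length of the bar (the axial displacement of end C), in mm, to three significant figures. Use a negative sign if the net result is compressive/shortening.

Internal axial forces (sectioning from the free end, tension +): N_BC = -24.7 kN, N_AB = 13.1 kN.
A_AB = 974.5 mm².
δ_AB = 13100·561/(974.5·12000) = 0.6285 mm
δ_BC = -24700·188/(1480·12000) = -0.2615 mm
δ = Σδ_i = 0.367 mm.

0.367 mm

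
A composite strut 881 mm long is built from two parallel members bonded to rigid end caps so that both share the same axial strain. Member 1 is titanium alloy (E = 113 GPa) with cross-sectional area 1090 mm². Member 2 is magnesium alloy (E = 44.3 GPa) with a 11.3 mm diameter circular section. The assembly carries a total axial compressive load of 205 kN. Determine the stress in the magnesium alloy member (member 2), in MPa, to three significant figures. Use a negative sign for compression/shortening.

-71.2 MPa

A_2 = 100.3 mm².
Equal strain + equilibrium ⇒ each member carries load in proportion to AE: A₁E₁ = 123200000 N, A₂E₂ = 4443000 N, ΣAE = 127600000 N.
σ₂ = P·E₂/ΣAE = -205000·44300/127600000 = -71.16 MPa.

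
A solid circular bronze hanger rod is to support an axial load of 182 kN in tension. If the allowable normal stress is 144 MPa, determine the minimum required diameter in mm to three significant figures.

40.1 mm

Required area A ≥ P/σ_allow = 182000/144 = 1264 mm².
For a solid circular section, d ≥ √(4A/π) = 40.12 mm.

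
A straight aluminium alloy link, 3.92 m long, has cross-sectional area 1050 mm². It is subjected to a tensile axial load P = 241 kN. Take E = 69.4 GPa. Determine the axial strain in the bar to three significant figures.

σ = N/A = 229.5 MPa; ε = σ/E = 229.5/69400 = 3.307e-03.

0.00331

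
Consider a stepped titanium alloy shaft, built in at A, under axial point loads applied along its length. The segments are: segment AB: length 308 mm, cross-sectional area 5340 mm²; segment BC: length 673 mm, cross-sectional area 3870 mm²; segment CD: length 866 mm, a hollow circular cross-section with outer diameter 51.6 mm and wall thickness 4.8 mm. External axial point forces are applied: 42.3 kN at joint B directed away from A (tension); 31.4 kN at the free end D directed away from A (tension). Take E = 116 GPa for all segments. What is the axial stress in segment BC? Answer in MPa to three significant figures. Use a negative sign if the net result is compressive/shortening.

8.11 MPa

Internal axial forces (sectioning from the free end, tension +): N_CD = 31.4 kN, N_BC = 31.4 kN, N_AB = 73.7 kN.
σ_BC = N_BC/A_BC = 31400/3870 = 8.114 MPa.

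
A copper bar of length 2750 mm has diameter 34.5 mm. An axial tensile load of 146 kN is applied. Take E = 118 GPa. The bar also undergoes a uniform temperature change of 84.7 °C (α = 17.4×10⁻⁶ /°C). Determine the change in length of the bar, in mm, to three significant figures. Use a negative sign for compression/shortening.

A = 934.8 mm².
δ_mech = NL/(AE) = 146000·2750/(934.8·118000) = 3.64 mm.
δ_thermal = αLΔT = 17.4e-6·2750·84.7 = 4.053 mm.
δ = δ_mech + δ_thermal = 7.693 mm.

7.69 mm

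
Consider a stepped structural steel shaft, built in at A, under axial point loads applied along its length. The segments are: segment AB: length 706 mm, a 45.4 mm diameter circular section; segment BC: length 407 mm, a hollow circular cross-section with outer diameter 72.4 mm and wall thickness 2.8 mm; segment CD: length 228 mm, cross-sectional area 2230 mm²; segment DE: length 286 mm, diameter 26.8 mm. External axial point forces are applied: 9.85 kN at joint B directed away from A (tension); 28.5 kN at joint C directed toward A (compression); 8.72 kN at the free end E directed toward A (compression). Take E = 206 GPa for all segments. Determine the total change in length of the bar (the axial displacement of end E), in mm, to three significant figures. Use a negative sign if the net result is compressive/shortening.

Internal axial forces (sectioning from the free end, tension +): N_DE = -8.72 kN, N_CD = -8.72 kN, N_BC = -37.22 kN, N_AB = -27.37 kN.
A_AB = 1619 mm².
A_BC = 612.2 mm².
A_DE = 564.1 mm².
δ_AB = -27370·706/(1619·206000) = -0.05794 mm
δ_BC = -37220·407/(612.2·206000) = -0.1201 mm
δ_CD = -8720·228/(2230·206000) = -0.004328 mm
δ_DE = -8720·286/(564.1·206000) = -0.02146 mm
δ = Σδ_i = -0.2038 mm.

-0.204 mm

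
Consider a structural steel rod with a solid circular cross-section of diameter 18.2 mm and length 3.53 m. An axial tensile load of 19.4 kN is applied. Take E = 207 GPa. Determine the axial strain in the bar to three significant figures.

A = 260.2 mm².
σ = N/A = 74.57 MPa; ε = σ/E = 74.57/207000 = 3.602e-04.

3.60e-04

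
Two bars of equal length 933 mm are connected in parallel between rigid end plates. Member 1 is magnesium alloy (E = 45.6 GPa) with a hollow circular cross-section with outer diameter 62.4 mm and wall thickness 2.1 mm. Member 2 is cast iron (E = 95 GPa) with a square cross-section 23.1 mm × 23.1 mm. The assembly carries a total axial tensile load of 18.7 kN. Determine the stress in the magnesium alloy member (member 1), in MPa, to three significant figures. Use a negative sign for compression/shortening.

12.4 MPa

A_1 = 397.8 mm².
A_2 = 533.6 mm².
Equal strain + equilibrium ⇒ each member carries load in proportion to AE: A₁E₁ = 18140000 N, A₂E₂ = 50690000 N, ΣAE = 68830000 N.
σ₁ = P·E₁/ΣAE = 18700·45600/68830000 = 12.39 MPa.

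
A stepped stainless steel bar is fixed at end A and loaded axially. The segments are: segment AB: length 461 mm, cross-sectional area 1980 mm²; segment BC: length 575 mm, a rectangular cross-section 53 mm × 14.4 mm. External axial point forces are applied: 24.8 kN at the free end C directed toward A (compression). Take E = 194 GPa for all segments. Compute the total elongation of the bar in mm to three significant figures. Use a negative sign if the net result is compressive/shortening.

-0.126 mm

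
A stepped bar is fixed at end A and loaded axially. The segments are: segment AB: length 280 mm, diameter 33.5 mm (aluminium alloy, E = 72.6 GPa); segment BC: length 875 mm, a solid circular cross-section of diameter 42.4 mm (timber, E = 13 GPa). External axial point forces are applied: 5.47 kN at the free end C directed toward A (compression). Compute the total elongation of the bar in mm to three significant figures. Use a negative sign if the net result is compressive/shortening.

-0.285 mm

Internal axial forces (sectioning from the free end, tension +): N_BC = -5.47 kN, N_AB = -5.47 kN.
A_AB = 881.4 mm².
A_BC = 1412 mm².
δ_AB = -5470·280/(881.4·72600) = -0.02393 mm
δ_BC = -5470·875/(1412·13000) = -0.2608 mm
δ = Σδ_i = -0.2847 mm.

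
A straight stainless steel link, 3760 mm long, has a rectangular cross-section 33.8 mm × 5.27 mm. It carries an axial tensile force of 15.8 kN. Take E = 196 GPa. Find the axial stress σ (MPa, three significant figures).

A = 178.1 mm².
σ = N/A = 15800/178.1 = 88.7 MPa.

88.7 MPa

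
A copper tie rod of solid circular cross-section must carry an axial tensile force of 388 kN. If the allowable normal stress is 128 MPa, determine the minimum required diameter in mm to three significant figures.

Required area A ≥ P/σ_allow = 388000/128 = 3031 mm².
For a solid circular section, d ≥ √(4A/π) = 62.12 mm.

62.1 mm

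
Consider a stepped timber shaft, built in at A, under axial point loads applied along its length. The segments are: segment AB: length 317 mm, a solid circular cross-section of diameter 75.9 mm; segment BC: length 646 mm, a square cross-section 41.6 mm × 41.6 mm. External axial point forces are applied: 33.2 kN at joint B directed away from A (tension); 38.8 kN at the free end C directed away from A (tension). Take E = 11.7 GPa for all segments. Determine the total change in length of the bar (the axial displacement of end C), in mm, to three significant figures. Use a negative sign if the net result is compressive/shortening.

1.67 mm

Internal axial forces (sectioning from the free end, tension +): N_BC = 38.8 kN, N_AB = 72 kN.
A_AB = 4525 mm².
A_BC = 1731 mm².
δ_AB = 72000·317/(4525·11700) = 0.4312 mm
δ_BC = 38800·646/(1731·11700) = 1.238 mm
δ = Σδ_i = 1.669 mm.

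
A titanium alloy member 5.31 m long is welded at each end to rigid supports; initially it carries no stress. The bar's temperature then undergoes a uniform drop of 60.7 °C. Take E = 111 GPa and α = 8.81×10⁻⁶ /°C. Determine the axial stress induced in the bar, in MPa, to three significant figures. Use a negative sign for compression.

Free thermal expansion αLΔT = 8.81e-6 · 5310 · -60.7 = -2.84 mm.
The walls impose strain ε = −(-2.84)/5310 = 5.3477e-04; σ = Eε = 111000 · 5.3477e-04 = 59.36 MPa.

59.4 MPa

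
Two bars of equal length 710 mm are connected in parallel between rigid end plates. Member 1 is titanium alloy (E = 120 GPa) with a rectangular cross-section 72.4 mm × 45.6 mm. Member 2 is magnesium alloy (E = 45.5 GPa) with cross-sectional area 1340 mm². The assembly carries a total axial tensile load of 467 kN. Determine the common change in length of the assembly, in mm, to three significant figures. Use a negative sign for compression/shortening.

A_1 = 3301 mm².
Equal strain + equilibrium ⇒ each member carries load in proportion to AE: A₁E₁ = 396200000 N, A₂E₂ = 60970000 N, ΣAE = 457100000 N.
δ = PL/ΣAE = 467000·710/457100000 = 0.7253 mm.

0.725 mm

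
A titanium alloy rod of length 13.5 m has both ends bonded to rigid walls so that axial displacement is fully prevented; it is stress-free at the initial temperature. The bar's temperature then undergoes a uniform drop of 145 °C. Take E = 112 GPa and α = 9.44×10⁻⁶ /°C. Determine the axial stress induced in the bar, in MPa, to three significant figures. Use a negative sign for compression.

Free thermal expansion αLΔT = 9.44e-6 · 13500 · -145 = -18.48 mm.
The walls impose strain ε = −(-18.48)/13500 = 1.3688e-03; σ = Eε = 112000 · 1.3688e-03 = 153.3 MPa.

153 MPa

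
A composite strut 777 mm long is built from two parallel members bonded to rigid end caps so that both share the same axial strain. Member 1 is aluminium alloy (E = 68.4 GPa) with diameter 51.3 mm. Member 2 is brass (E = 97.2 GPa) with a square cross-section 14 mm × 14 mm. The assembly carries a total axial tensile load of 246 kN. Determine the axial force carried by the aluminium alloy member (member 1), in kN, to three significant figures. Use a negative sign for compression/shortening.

217 kN

A_1 = 2067 mm².
A_2 = 196 mm².
Equal strain + equilibrium ⇒ each member carries load in proportion to AE: A₁E₁ = 141400000 N, A₂E₂ = 19050000 N, ΣAE = 160400000 N.
F₁ = P·A₁E₁/ΣAE = 246000·141400000/160400000 = 216800 N.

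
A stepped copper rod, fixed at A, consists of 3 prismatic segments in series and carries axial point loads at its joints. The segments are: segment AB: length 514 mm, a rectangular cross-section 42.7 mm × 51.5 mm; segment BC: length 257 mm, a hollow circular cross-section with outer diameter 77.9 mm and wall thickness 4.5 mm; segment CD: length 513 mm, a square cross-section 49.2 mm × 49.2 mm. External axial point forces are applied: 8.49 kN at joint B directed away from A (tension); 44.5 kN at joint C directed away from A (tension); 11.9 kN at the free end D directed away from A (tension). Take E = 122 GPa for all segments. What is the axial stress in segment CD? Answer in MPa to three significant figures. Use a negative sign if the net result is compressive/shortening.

Internal axial forces (sectioning from the free end, tension +): N_CD = 11.9 kN, N_BC = 56.4 kN, N_AB = 64.89 kN.
A_CD = 2421 mm².
σ_CD = N_CD/A_CD = 11900/2421 = 4.916 MPa.

4.92 MPa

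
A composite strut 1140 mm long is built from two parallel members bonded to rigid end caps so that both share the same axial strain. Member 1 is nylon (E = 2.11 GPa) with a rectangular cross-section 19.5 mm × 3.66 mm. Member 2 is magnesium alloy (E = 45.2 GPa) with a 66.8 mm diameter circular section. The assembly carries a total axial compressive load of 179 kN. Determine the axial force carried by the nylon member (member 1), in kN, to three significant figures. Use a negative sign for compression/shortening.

-0.170 kN

A_1 = 71.37 mm².
A_2 = 3505 mm².
Equal strain + equilibrium ⇒ each member carries load in proportion to AE: A₁E₁ = 150600 N, A₂E₂ = 158400000 N, ΣAE = 158600000 N.
F₁ = P·A₁E₁/ΣAE = -179000·150600/158600000 = -170 N.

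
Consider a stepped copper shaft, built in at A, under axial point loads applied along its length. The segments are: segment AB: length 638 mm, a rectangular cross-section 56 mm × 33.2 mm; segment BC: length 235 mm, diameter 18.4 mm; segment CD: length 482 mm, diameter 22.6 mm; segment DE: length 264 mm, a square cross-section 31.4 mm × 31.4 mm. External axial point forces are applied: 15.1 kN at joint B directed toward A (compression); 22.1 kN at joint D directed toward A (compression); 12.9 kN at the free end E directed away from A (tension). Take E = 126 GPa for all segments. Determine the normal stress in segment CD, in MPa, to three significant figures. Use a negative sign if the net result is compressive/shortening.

Internal axial forces (sectioning from the free end, tension +): N_DE = 12.9 kN, N_CD = -9.2 kN, N_BC = -9.2 kN, N_AB = -24.3 kN.
A_CD = 401.1 mm².
σ_CD = N_CD/A_CD = -9200/401.1 = -22.93 MPa.

-22.9 MPa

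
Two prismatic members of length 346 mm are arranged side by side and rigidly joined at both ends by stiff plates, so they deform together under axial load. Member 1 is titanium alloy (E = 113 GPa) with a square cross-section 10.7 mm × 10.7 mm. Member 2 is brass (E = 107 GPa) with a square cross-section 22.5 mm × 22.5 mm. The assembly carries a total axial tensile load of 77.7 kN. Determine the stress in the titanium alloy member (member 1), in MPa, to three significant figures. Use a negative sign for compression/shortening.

A_1 = 114.5 mm².
A_2 = 506.2 mm².
Equal strain + equilibrium ⇒ each member carries load in proportion to AE: A₁E₁ = 12940000 N, A₂E₂ = 54170000 N, ΣAE = 67110000 N.
σ₁ = P·E₁/ΣAE = 77700·113000/67110000 = 130.8 MPa.

131 MPa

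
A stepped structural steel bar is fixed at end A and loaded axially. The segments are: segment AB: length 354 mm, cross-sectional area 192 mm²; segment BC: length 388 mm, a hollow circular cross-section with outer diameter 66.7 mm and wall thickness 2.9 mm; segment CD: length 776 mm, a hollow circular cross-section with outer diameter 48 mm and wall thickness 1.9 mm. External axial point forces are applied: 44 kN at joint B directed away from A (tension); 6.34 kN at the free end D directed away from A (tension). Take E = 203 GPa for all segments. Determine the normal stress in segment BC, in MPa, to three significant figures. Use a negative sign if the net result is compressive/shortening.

Internal axial forces (sectioning from the free end, tension +): N_CD = 6.34 kN, N_BC = 6.34 kN, N_AB = 50.34 kN.
A_BC = 581.3 mm².
σ_BC = N_BC/A_BC = 6340/581.3 = 10.91 MPa.

10.9 MPa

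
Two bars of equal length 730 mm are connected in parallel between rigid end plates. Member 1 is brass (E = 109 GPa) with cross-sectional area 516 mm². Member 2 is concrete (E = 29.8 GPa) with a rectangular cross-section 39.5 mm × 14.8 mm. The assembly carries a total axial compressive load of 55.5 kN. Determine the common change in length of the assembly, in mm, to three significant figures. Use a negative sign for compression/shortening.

-0.550 mm

A_2 = 584.6 mm².
Equal strain + equilibrium ⇒ each member carries load in proportion to AE: A₁E₁ = 56240000 N, A₂E₂ = 17420000 N, ΣAE = 73670000 N.
δ = PL/ΣAE = -55500·730/73670000 = -0.55 mm.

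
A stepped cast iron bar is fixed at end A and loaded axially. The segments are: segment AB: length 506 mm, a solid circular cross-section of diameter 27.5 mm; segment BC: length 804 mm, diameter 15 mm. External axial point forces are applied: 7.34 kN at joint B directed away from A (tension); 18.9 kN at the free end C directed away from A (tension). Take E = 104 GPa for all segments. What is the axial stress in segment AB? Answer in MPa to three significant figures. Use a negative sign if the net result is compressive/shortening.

Internal axial forces (sectioning from the free end, tension +): N_BC = 18.9 kN, N_AB = 26.24 kN.
A_AB = 594 mm².
σ_AB = N_AB/A_AB = 26240/594 = 44.18 MPa.

44.2 MPa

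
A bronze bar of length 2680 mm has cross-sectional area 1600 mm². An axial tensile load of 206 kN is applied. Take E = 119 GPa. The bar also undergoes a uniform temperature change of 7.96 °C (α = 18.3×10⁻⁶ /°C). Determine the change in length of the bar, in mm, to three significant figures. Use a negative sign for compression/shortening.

3.29 mm

δ_mech = NL/(AE) = 206000·2680/(1600·119000) = 2.9 mm.
δ_thermal = αLΔT = 18.3e-6·2680·7.96 = 0.3904 mm.
δ = δ_mech + δ_thermal = 3.29 mm.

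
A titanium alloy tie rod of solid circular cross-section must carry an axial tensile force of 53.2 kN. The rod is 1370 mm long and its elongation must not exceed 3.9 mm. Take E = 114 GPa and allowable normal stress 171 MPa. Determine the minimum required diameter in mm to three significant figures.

Required area A ≥ P/σ_allow = 53200/171 = 311.1 mm².
For a solid circular section, d ≥ √(4A/π) = 19.9 mm.
Elongation limit: A ≥ PL/(Eδ_allow) = 53200·1370/(114000·3.9) = 163.9 mm² ⇒ d ≥ 14.45 mm.
The stress limit governs.

19.9 mm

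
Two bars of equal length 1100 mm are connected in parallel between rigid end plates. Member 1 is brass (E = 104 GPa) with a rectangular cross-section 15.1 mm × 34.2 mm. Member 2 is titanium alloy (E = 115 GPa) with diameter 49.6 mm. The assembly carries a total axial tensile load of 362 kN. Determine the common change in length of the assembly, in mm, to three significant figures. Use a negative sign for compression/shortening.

A_1 = 516.4 mm².
A_2 = 1932 mm².
Equal strain + equilibrium ⇒ each member carries load in proportion to AE: A₁E₁ = 53710000 N, A₂E₂ = 222200000 N, ΣAE = 275900000 N.
δ = PL/ΣAE = 362000·1100/275900000 = 1.443 mm.

1.44 mm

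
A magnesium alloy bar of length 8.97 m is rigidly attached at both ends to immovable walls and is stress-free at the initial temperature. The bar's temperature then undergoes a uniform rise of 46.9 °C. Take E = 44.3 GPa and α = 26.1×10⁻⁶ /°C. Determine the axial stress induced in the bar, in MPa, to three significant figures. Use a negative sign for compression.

Free thermal expansion αLΔT = 26.1e-6 · 8970 · 46.9 = 10.98 mm.
The walls impose strain ε = −(10.98)/8970 = -1.2241e-03; σ = Eε = 44300 · -1.2241e-03 = -54.23 MPa.

-54.2 MPa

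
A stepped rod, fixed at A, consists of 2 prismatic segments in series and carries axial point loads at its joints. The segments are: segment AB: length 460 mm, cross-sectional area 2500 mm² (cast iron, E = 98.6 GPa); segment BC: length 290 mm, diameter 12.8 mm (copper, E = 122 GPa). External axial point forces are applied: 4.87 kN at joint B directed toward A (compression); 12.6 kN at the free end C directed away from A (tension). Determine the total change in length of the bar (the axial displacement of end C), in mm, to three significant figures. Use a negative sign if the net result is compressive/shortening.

Internal axial forces (sectioning from the free end, tension +): N_BC = 12.6 kN, N_AB = 7.73 kN.
A_BC = 128.7 mm².
δ_AB = 7730·460/(2500·98600) = 0.01443 mm
δ_BC = 12600·290/(128.7·122000) = 0.2328 mm
δ = Σδ_i = 0.2472 mm.

0.247 mm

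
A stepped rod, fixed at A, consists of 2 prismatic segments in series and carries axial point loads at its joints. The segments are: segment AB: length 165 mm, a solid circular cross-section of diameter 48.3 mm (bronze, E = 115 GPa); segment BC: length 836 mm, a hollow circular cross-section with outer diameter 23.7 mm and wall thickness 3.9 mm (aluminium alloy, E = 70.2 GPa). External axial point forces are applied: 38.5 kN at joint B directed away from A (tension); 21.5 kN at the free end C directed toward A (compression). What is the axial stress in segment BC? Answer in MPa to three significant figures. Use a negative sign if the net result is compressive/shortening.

Internal axial forces (sectioning from the free end, tension +): N_BC = -21.5 kN, N_AB = 17 kN.
A_BC = 242.6 mm².
σ_BC = N_BC/A_BC = -21500/242.6 = -88.63 MPa.

-88.6 MPa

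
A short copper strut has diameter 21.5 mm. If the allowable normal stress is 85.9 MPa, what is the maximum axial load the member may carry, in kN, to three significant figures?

31.2 kN

A = 363.1 mm².
P_max = σ_allow · A = 85.9 · 363.1 = 31190 N = 31.19 kN.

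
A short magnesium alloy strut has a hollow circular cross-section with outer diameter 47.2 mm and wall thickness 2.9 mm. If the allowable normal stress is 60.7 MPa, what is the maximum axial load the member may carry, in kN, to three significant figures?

A = 403.6 mm².
P_max = σ_allow · A = 60.7 · 403.6 = 24500 N = 24.5 kN.

24.5 kN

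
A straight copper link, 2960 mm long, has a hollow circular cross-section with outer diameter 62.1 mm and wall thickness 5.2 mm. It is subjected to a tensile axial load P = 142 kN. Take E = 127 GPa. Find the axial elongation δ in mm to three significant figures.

A = 929.5 mm².
δ_mech = NL/(AE) = 142000·2960/(929.5·127000) = 3.56 mm.

3.56 mm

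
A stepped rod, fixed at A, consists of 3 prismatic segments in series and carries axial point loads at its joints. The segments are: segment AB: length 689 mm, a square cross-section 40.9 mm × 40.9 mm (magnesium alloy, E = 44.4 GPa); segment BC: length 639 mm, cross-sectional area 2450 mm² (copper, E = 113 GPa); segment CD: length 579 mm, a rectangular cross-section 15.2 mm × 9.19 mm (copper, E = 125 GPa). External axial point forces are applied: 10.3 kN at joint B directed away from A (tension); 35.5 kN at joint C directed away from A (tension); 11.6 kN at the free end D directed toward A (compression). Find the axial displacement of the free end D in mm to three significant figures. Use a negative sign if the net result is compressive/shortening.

-0.0122 mm

Internal axial forces (sectioning from the free end, tension +): N_CD = -11.6 kN, N_BC = 23.9 kN, N_AB = 34.2 kN.
A_AB = 1673 mm².
A_CD = 139.7 mm².
δ_AB = 34200·689/(1673·44400) = 0.3173 mm
δ_BC = 23900·639/(2450·113000) = 0.05516 mm
δ_CD = -11600·579/(139.7·125000) = -0.3847 mm
δ = Σδ_i = -0.01223 mm.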